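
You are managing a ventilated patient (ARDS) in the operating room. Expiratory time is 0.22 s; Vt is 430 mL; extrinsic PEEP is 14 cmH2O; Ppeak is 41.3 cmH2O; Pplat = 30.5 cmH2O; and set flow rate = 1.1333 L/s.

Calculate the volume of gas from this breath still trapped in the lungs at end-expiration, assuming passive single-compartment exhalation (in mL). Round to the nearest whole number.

177

R = (PIP − Pplat)/V̇ = (41.3 − 30.5) / 1.1333 = 10.8/1.1333 = 9.53 cmH2O·s/L.
C = Vt/(Pplat − PEEP) = 430.0 / (30.5 − 14) = 430.0/16.5 = 26.061 mL/cmH2O.
τ = R × C = 9.53 × 0.02606 L/cmH2O = 0.2484 s.
Fraction remaining = e^(−Te/τ) = e^(−0.22/0.2484) = 0.4124.
Trapped volume = 430.0 × 0.4124 = 177.33 mL.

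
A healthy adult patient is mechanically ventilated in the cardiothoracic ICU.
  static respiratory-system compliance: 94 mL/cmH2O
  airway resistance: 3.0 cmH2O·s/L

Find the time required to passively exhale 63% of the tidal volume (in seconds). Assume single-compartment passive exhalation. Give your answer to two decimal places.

τ = R × C = 3.0 × 94 mL/cmH2O = 3.0 × 0.094 L/cmH2O = 0.282 s.
Exhaled fraction f = 1 − e^(−t/τ) → t = −τ·ln(1 − f) = −0.282·ln(0.37) = 0.2804 s.

0.28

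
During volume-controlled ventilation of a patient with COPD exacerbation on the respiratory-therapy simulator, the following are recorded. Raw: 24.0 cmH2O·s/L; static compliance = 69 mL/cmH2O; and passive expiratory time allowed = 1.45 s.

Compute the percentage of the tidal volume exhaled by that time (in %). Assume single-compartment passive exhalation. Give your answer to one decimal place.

τ = R × C = 24.0 × 69 mL/cmH2O = 24.0 × 0.069 L/cmH2O = 1.656 s.
Passive exhalation: V(t)/V₀ = e^(−t/τ) = e^(−1.45/1.656) = 0.4166.
Fraction exhaled = 1 − 0.4166 = 0.5834 → 58.34%.

58.3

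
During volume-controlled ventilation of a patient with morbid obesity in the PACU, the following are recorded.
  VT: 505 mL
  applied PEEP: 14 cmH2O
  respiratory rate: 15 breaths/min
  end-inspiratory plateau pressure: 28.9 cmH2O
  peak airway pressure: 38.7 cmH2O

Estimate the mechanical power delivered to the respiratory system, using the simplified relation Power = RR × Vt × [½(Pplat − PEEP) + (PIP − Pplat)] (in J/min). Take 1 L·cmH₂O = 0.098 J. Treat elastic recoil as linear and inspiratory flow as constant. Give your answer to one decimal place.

12.8

Per-breath work = Vt × [½(Pplat−PEEP) + (PIP−Pplat)] = 0.505 × [0.5×14.9 + 9.8] = 0.505 × 17.25 = 8.711 L·cmH2O.
Power = 15 × 8.711 = 130.67 L·cmH2O/min.
× 0.098 J/(L·cmH2O) → 12.806 J/min.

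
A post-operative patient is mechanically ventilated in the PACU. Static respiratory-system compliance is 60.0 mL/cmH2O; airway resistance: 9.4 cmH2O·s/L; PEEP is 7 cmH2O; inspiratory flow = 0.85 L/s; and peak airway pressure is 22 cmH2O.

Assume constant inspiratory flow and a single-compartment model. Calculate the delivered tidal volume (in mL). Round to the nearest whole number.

421

Equation of motion (constant flow): PIP = Vt/C + R·V̇ + PEEP.
Vt/C = PIP − R·V̇ − PEEP = 22 − 7.99 − 7 = 7.01 cmH2O.
Vt = C × 7.01 = 60.0 × 7.01 = 420.6 mL.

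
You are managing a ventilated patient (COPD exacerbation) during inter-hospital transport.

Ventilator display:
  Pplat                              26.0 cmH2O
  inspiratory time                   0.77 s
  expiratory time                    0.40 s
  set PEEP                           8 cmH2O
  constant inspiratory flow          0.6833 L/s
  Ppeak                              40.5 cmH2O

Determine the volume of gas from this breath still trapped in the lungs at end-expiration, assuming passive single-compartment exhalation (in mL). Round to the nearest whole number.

276

Vt = flow × Ti = 0.6833 L/s × 0.77 s × 1000 mL/L = 526.14 mL.
R = (PIP − Pplat)/V̇ = (40.5 − 26.0) / 0.6833 = 14.5/0.6833 = 21.221 cmH2O·s/L.
C = Vt/(Pplat − PEEP) = 526.14 / (26.0 − 8) = 526.14/18.0 = 29.23 mL/cmH2O.
τ = R × C = 21.221 × 0.02923 L/cmH2O = 0.6203 s.
Fraction remaining = e^(−Te/τ) = e^(−0.40/0.6203) = 0.5247.
Trapped volume = 526.14 × 0.5247 = 276.07 mL.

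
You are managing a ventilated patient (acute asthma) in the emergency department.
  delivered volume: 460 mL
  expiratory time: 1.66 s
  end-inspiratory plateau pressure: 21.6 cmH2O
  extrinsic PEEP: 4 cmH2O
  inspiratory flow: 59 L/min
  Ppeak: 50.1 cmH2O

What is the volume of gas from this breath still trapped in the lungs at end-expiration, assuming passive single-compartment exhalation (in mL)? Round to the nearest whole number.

Flow: 59 L/min ÷ 60 = 0.9833 L/s.
R = (PIP − Pplat)/V̇ = (50.1 − 21.6) / 0.9833 = 28.5/0.9833 = 28.984 cmH2O·s/L.
C = Vt/(Pplat − PEEP) = 460.0 / (21.6 − 4) = 460.0/17.6 = 26.136 mL/cmH2O.
τ = R × C = 28.984 × 0.02614 L/cmH2O = 0.7576 s.
Fraction remaining = e^(−Te/τ) = e^(−1.66/0.7576) = 0.1118.
Trapped volume = 460.0 × 0.1118 = 51.428 mL.

51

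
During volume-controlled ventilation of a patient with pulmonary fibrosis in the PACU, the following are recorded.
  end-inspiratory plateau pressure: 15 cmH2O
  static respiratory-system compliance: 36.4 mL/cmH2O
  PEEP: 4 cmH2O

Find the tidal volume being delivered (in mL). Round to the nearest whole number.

Vt = Cstat × (Pplat − PEEP) = 36.4 × (15 − 4) = 36.4 × 11.0 = 400.4 mL.

400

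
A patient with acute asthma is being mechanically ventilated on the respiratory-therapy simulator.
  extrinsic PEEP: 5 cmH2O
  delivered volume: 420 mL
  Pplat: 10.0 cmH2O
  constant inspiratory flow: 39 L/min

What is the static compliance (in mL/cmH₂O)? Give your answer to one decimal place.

84.0

Cstat = Vt / (Pplat − PEEP) = 420 / (10.0 − 5) = 420 / 5.0 = 84.0 mL/cmH2O.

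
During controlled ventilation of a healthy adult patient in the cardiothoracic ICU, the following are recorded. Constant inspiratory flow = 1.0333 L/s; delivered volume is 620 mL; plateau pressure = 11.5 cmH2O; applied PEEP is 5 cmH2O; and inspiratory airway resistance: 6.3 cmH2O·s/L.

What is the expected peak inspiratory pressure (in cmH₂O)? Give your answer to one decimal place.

18.0

PIP = Pplat + Raw × flow = 11.5 + 6.3 × 1.0333 = 11.5 + 6.51 = 18.01 cmH2O.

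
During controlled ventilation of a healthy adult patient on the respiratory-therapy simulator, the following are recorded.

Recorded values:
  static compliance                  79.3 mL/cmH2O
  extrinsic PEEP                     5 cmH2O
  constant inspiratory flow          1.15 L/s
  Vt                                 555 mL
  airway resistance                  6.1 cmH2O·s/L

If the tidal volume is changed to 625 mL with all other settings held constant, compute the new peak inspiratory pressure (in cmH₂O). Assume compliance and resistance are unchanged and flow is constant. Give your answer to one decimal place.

PIP = Vt/C + R·V̇ + PEEP (constant-flow equation of motion).
Only the elastic term changes: ΔPIP = ΔVt / C = (625 − 555) / 79.3 = 0.8827 cmH2O.
Original PIP = 555/79.3 + 6.1×1.15 + 5 = 19.014 cmH2O; new PIP = 19.014 + (0.8827) = 19.897 cmH2O.

19.9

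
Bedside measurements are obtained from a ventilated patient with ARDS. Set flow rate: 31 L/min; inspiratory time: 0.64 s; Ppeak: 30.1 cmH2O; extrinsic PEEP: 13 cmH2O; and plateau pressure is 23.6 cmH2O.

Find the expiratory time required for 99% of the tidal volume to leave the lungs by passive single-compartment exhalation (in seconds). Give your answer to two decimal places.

Flow: 31 L/min ÷ 60 = 0.5167 L/s.
Vt = flow × Ti = 0.5167 L/s × 0.64 s × 1000 mL/L = 330.69 mL.
R = (PIP − Pplat)/V̇ = (30.1 − 23.6) / 0.5167 = 6.5/0.5167 = 12.58 cmH2O·s/L.
C = Vt/(Pplat − PEEP) = 330.69 / (23.6 − 13) = 330.69/10.6 = 31.197 mL/cmH2O.
τ = R × C = 12.58 × 0.0312 L/cmH2O = 0.3925 s.
t = −τ·ln(1 − 0.99) = −0.3925·ln(0.01) = 1.808 s.

1.81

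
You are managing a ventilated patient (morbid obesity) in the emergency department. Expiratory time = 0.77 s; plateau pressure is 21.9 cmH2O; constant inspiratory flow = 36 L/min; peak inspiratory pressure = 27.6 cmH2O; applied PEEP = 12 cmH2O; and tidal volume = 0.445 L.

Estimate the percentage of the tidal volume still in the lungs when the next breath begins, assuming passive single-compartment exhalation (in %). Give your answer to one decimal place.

Flow: 36 L/min ÷ 60 = 0.6 L/s.
R = (PIP − Pplat)/V̇ = (27.6 − 21.9) / 0.6 = 5.7/0.6 = 9.5 cmH2O·s/L.
C = Vt/(Pplat − PEEP) = 445.0 / (21.9 − 12) = 445.0/9.9 = 44.949 mL/cmH2O.
τ = R × C = 9.5 × 0.04495 L/cmH2O = 0.427 s.
Fraction remaining at end-expiration = e^(−Te/τ) = e^(−0.77/0.427) = 0.1648 → 16.48%.

16.5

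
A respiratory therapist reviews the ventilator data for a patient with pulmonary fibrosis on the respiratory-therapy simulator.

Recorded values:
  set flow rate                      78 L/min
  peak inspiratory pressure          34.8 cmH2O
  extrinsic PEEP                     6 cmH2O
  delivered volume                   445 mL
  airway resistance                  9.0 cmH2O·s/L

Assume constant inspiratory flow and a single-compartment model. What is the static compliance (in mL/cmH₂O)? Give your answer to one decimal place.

Flow: 78 L/min ÷ 60 = 1.3 L/s.
Equation of motion (constant flow): PIP = Vt/C + R·V̇ + PEEP.
Vt/C = PIP − R·V̇ − PEEP = 34.8 − 9.0×1.3 − 6 = 34.8 − 11.7 − 6 = 17.1 cmH2O.
C = Vt / 17.1 = 445 / 17.1 = 26.023 mL/cmH2O.

26.0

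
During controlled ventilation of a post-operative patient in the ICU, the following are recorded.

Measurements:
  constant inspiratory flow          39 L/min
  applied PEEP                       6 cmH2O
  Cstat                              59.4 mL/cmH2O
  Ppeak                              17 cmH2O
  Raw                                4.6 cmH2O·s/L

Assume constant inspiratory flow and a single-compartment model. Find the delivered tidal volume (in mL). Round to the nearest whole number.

476

Flow: 39 L/min ÷ 60 = 0.65 L/s.
Equation of motion (constant flow): PIP = Vt/C + R·V̇ + PEEP.
Vt/C = PIP − R·V̇ − PEEP = 17 − 2.99 − 6 = 8.01 cmH2O.
Vt = C × 8.01 = 59.4 × 8.01 = 475.79 mL.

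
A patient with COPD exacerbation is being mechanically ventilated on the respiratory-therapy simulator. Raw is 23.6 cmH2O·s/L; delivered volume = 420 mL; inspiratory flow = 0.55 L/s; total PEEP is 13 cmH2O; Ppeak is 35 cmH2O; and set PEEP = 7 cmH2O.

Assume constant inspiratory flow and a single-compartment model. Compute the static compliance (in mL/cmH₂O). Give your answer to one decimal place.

46.6

Total PEEP = 13 cmH2O (set 7 + intrinsic 6); this is the baseline alveolar pressure.
Equation of motion (constant flow): PIP = Vt/C + R·V̇ + PEEP.
Vt/C = PIP − R·V̇ − PEEP = 35 − 23.6×0.55 − 13 = 35 − 12.98 − 13 = 9.02 cmH2O.
C = Vt / 9.02 = 420 / 9.02 = 46.563 mL/cmH2O.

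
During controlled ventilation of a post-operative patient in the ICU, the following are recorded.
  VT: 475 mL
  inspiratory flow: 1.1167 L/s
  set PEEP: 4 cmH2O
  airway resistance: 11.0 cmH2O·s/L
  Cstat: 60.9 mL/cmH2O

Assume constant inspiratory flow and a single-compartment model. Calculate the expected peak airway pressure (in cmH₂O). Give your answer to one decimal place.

24.1

Equation of motion (constant flow): PIP = Vt/C + R·V̇ + PEEP.
PIP = 475/60.9 + 11.0×1.1167 + 4 = 7.8 + 12.284 + 4 = 24.084 cmH2O.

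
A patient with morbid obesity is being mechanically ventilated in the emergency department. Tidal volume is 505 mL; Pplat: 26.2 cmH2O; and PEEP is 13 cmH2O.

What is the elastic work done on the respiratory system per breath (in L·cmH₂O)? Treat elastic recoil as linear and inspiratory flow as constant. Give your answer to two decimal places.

Elastic work ≈ ½ × (Pplat − PEEP) × Vt = 0.5 × (26.2 − 13) × 0.505 L = 0.5 × 13.2 × 0.505 = 3.333 L·cmH2O.

3.33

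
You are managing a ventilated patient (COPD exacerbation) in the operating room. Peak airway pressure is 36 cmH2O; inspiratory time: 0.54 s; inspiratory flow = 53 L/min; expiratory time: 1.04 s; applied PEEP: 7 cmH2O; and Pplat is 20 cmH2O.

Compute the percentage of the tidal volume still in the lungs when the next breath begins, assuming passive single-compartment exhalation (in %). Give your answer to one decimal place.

20.9

Flow: 53 L/min ÷ 60 = 0.8833 L/s.
Vt = flow × Ti = 0.8833 L/s × 0.54 s × 1000 mL/L = 476.98 mL.
R = (PIP − Pplat)/V̇ = (36 − 20) / 0.8833 = 16.0/0.8833 = 18.114 cmH2O·s/L.
C = Vt/(Pplat − PEEP) = 476.98 / (20 − 7) = 476.98/13.0 = 36.691 mL/cmH2O.
τ = R × C = 18.114 × 0.03669 L/cmH2O = 0.6646 s.
Fraction remaining at end-expiration = e^(−Te/τ) = e^(−1.04/0.6646) = 0.2091 → 20.91%.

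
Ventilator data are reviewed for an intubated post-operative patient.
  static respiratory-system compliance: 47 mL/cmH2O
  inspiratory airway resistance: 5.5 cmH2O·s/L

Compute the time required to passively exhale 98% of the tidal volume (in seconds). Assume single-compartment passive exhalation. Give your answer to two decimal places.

1.01

τ = R × C = 5.5 × 47 mL/cmH2O = 5.5 × 0.047 L/cmH2O = 0.2585 s.
Exhaled fraction f = 1 − e^(−t/τ) → t = −τ·ln(1 − f) = −0.2585·ln(0.02) = 1.011 s.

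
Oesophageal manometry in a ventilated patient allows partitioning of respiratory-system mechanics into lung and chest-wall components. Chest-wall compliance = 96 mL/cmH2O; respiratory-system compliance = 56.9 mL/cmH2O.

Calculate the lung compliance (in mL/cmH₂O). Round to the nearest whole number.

1/CL = 1/Crs − 1/Ccw.
1/CL = 1/56.9 − 1/96 = 0.007158.
CL = 139.7 mL/cmH2O.

140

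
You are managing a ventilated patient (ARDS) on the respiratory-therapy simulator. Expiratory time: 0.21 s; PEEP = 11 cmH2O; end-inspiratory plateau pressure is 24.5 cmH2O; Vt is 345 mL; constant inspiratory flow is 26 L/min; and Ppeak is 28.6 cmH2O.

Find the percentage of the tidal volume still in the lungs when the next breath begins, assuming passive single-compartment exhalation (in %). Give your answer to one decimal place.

42.0

Flow: 26 L/min ÷ 60 = 0.4333 L/s.
R = (PIP − Pplat)/V̇ = (28.6 − 24.5) / 0.4333 = 4.1/0.4333 = 9.462 cmH2O·s/L.
C = Vt/(Pplat − PEEP) = 345.0 / (24.5 − 11) = 345.0/13.5 = 25.556 mL/cmH2O.
τ = R × C = 9.462 × 0.02556 L/cmH2O = 0.2418 s.
Fraction remaining at end-expiration = e^(−Te/τ) = e^(−0.21/0.2418) = 0.4196 → 41.96%.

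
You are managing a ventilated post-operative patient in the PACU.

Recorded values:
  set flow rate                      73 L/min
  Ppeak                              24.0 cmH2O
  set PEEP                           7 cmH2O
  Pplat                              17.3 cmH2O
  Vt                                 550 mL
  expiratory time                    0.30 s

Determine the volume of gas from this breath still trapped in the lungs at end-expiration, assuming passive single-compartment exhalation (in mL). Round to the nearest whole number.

Flow: 73 L/min ÷ 60 = 1.2167 L/s.
R = (PIP − Pplat)/V̇ = (24.0 − 17.3) / 1.2167 = 6.7/1.2167 = 5.507 cmH2O·s/L.
C = Vt/(Pplat − PEEP) = 550.0 / (17.3 − 7) = 550.0/10.3 = 53.398 mL/cmH2O.
τ = R × C = 5.507 × 0.0534 L/cmH2O = 0.2941 s.
Fraction remaining = e^(−Te/τ) = e^(−0.30/0.2941) = 0.3606.
Trapped volume = 550.0 × 0.3606 = 198.33 mL.

198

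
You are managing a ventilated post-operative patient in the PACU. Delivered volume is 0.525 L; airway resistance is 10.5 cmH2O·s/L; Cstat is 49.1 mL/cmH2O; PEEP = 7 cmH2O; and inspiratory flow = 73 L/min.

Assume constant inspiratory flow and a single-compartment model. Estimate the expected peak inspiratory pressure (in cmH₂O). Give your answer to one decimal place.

Flow: 73 L/min ÷ 60 = 1.2167 L/s.
Equation of motion (constant flow): PIP = Vt/C + R·V̇ + PEEP.
PIP = 525/49.1 + 10.5×1.2167 + 7 = 10.692 + 12.775 + 7 = 30.467 cmH2O.

30.5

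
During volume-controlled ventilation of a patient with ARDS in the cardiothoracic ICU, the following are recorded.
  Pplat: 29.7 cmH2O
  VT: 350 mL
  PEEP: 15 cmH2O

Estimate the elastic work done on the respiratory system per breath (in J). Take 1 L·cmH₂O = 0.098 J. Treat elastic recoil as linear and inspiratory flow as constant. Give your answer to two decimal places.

Elastic work ≈ ½ × (Pplat − PEEP) × Vt = 0.5 × (29.7 − 15) × 0.350 L = 0.5 × 14.7 × 0.350 = 2.573 L·cmH2O.
× 0.098 J/(L·cmH2O) → 0.2522 J.

0.25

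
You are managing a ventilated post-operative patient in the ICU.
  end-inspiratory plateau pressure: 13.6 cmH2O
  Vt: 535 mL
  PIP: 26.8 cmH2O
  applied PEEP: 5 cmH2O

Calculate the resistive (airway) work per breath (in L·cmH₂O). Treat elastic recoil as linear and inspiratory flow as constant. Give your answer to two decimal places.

7.06

With constant inspiratory flow the resistive pressure is constant at PIP − Pplat = 26.8 − 13.6 = 13.2 cmH2O, so resistive work = 13.2 × 0.535 = 7.062 L·cmH2O.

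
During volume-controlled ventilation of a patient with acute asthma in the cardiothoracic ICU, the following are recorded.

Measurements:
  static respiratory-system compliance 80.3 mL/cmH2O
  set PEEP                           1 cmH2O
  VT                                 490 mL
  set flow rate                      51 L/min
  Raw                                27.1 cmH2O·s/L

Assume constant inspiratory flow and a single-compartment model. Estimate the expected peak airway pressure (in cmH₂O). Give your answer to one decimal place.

Flow: 51 L/min ÷ 60 = 0.85 L/s.
Equation of motion (constant flow): PIP = Vt/C + R·V̇ + PEEP.
PIP = 490/80.3 + 27.1×0.85 + 1 = 6.102 + 23.035 + 1 = 30.137 cmH2O.

30.1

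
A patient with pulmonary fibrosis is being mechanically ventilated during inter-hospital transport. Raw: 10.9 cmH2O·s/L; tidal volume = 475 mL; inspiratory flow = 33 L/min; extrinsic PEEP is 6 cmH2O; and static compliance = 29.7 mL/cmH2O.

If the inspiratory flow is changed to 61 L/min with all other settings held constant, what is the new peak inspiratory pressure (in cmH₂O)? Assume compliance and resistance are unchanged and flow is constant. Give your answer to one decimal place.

33.1

Flow: 33 L/min ÷ 60 = 0.55 L/s.
New flow: 61 L/min ÷ 60 = 1.0167 L/s.
PIP = Vt/C + R·V̇ + PEEP (constant-flow equation of motion).
Only the resistive term changes: ΔPIP = R × ΔV̇ = 10.9 × (1.0167 − 0.55) = 10.9 × 0.4667 = 5.087 cmH2O.
Original PIP = 475/29.7 + 10.9×0.55 + 6 = 27.988 cmH2O; new PIP = 27.988 + (5.087) = 33.075 cmH2O.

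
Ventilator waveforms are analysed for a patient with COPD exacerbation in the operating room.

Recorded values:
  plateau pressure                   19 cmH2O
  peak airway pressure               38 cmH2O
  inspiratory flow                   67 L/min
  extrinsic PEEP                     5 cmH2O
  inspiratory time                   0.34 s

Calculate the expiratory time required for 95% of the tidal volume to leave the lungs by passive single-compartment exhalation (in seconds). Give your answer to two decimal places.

Flow: 67 L/min ÷ 60 = 1.1167 L/s.
Vt = flow × Ti = 1.1167 L/s × 0.34 s × 1000 mL/L = 379.68 mL.
R = (PIP − Pplat)/V̇ = (38 − 19) / 1.1167 = 19.0/1.1167 = 17.014 cmH2O·s/L.
C = Vt/(Pplat − PEEP) = 379.68 / (19 − 5) = 379.68/14.0 = 27.12 mL/cmH2O.
τ = R × C = 17.014 × 0.02712 L/cmH2O = 0.4614 s.
t = −τ·ln(1 − 0.95) = −0.4614·ln(0.05) = 1.382 s.

1.38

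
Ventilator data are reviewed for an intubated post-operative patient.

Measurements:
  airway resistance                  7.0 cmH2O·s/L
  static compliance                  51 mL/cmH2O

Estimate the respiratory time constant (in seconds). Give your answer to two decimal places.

0.36

τ = R × C = 7.0 × 51 mL/cmH2O = 7.0 × 0.051 L/cmH2O = 0.357 s.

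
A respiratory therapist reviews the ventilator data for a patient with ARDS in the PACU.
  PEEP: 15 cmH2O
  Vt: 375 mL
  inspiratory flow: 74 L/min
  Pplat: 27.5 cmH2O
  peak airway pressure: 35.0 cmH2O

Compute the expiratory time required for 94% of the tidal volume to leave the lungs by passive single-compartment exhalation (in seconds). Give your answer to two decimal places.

0.51

Flow: 74 L/min ÷ 60 = 1.2333 L/s.
R = (PIP − Pplat)/V̇ = (35.0 − 27.5) / 1.2333 = 7.5/1.2333 = 6.081 cmH2O·s/L.
C = Vt/(Pplat − PEEP) = 375.0 / (27.5 − 15) = 375.0/12.5 = 30.0 mL/cmH2O.
τ = R × C = 6.081 × 0.03 L/cmH2O = 0.1824 s.
t = −τ·ln(1 − 0.94) = −0.1824·ln(0.06) = 0.5132 s.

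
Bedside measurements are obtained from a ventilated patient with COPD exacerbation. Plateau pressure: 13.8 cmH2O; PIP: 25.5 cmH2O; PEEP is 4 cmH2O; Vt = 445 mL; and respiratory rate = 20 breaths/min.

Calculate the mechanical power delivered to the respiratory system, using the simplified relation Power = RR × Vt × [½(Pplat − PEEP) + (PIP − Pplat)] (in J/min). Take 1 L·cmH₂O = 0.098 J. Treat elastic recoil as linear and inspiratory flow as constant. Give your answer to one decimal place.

Per-breath work = Vt × [½(Pplat−PEEP) + (PIP−Pplat)] = 0.445 × [0.5×9.8 + 11.7] = 0.445 × 16.6 = 7.387 L·cmH2O.
Power = 20 × 7.387 = 147.74 L·cmH2O/min.
× 0.098 J/(L·cmH2O) → 14.479 J/min.

14.5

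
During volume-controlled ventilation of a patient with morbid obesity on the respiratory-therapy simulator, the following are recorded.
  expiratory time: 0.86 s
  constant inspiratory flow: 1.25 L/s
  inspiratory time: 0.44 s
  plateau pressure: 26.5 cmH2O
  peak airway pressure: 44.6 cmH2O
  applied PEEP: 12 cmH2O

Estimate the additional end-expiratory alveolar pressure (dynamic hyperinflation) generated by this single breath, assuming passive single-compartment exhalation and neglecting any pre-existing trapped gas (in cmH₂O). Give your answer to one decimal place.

Vt = flow × Ti = 1.25 L/s × 0.44 s × 1000 mL/L = 550.0 mL.
R = (PIP − Pplat)/V̇ = (44.6 − 26.5) / 1.25 = 18.1/1.25 = 14.48 cmH2O·s/L.
C = Vt/(Pplat − PEEP) = 550.0 / (26.5 − 12) = 550.0/14.5 = 37.931 mL/cmH2O.
τ = R × C = 14.48 × 0.03793 L/cmH2O = 0.5492 s.
Fraction remaining = e^(−Te/τ) = e^(−0.86/0.5492) = 0.2089; trapped volume = 550.0 × 0.2089 = 114.9 mL.
Additional alveolar pressure from trapping ≈ V_trapped / C = 114.9 / 37.931 = 3.029 cmH2O.

3.0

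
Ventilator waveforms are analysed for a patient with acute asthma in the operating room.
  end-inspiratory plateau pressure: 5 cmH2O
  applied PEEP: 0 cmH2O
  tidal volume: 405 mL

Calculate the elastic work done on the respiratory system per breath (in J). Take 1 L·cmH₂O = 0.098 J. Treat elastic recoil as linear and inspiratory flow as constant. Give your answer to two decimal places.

Elastic work ≈ ½ × (Pplat − PEEP) × Vt = 0.5 × (5 − 0) × 0.405 L = 0.5 × 5.0 × 0.405 = 1.013 L·cmH2O.
× 0.098 J/(L·cmH2O) → 0.09927 J.

0.10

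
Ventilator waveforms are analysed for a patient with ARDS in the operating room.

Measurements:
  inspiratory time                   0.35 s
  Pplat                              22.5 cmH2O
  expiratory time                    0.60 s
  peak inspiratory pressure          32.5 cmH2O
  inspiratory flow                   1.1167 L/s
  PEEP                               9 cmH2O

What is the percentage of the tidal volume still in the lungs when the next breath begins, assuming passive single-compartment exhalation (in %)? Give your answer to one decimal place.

Vt = flow × Ti = 1.1167 L/s × 0.35 s × 1000 mL/L = 390.85 mL.
R = (PIP − Pplat)/V̇ = (32.5 − 22.5) / 1.1167 = 10.0/1.1167 = 8.955 cmH2O·s/L.
C = Vt/(Pplat − PEEP) = 390.85 / (22.5 − 9) = 390.85/13.5 = 28.952 mL/cmH2O.
τ = R × C = 8.955 × 0.02895 L/cmH2O = 0.2592 s.
Fraction remaining at end-expiration = e^(−Te/τ) = e^(−0.60/0.2592) = 0.09878 → 9.878%.

9.9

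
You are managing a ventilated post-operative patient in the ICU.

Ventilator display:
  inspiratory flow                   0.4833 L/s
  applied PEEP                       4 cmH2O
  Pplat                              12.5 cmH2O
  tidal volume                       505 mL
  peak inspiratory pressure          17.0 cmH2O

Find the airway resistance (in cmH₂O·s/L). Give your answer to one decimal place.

Raw = (PIP − Pplat) / flow = (17.0 − 12.5) / 0.4833 = 4.5 / 0.4833 = 9.311 cmH2O·s/L.

9.3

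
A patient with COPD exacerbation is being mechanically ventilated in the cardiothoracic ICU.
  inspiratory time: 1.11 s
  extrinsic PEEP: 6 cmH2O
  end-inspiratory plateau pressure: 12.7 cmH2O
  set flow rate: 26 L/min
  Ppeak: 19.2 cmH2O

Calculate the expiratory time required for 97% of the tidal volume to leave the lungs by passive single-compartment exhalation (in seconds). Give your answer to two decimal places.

Flow: 26 L/min ÷ 60 = 0.4333 L/s.
Vt = flow × Ti = 0.4333 L/s × 1.11 s × 1000 mL/L = 480.96 mL.
R = (PIP − Pplat)/V̇ = (19.2 − 12.7) / 0.4333 = 6.5/0.4333 = 15.001 cmH2O·s/L.
C = Vt/(Pplat − PEEP) = 480.96 / (12.7 − 6) = 480.96/6.7 = 71.785 mL/cmH2O.
τ = R × C = 15.001 × 0.07179 L/cmH2O = 1.077 s.
t = −τ·ln(1 − 0.97) = −1.077·ln(0.03) = 3.777 s.

3.78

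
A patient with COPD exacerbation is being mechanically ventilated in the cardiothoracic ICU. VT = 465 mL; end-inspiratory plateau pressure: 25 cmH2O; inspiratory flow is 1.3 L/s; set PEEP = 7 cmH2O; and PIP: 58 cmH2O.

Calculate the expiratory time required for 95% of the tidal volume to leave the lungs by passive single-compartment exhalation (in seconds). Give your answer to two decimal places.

R = (PIP − Pplat)/V̇ = (58 − 25) / 1.3 = 33.0/1.3 = 25.385 cmH2O·s/L.
C = Vt/(Pplat − PEEP) = 465.0 / (25 − 7) = 465.0/18.0 = 25.833 mL/cmH2O.
τ = R × C = 25.385 × 0.02583 L/cmH2O = 0.6557 s.
t = −τ·ln(1 − 0.95) = −0.6557·ln(0.05) = 1.964 s.

1.96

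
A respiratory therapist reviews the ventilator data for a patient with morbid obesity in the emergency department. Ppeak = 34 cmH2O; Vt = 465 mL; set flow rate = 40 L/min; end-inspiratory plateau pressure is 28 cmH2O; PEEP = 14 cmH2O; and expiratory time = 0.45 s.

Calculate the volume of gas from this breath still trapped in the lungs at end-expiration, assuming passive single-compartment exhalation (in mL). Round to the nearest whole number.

103

Flow: 40 L/min ÷ 60 = 0.6667 L/s.
R = (PIP − Pplat)/V̇ = (34 − 28) / 0.6667 = 6.0/0.6667 = 9.0 cmH2O·s/L.
C = Vt/(Pplat − PEEP) = 465.0 / (28 − 14) = 465.0/14.0 = 33.214 mL/cmH2O.
τ = R × C = 9.0 × 0.03321 L/cmH2O = 0.2989 s.
Fraction remaining = e^(−Te/τ) = e^(−0.45/0.2989) = 0.2219.
Trapped volume = 465.0 × 0.2219 = 103.18 mL.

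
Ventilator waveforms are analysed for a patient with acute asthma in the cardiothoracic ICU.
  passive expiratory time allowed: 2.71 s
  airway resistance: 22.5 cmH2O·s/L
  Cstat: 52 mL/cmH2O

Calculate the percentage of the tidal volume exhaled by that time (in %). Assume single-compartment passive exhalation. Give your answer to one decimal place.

90.1

τ = R × C = 22.5 × 52 mL/cmH2O = 22.5 × 0.052 L/cmH2O = 1.17 s.
Passive exhalation: V(t)/V₀ = e^(−t/τ) = e^(−2.71/1.17) = 0.09864.
Fraction exhaled = 1 − 0.09864 = 0.9014 → 90.14%.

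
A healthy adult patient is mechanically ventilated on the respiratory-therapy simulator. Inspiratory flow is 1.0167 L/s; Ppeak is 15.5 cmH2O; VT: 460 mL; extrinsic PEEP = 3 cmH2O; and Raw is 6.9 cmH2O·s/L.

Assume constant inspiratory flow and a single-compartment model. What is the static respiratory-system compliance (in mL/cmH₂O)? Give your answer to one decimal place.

Equation of motion (constant flow): PIP = Vt/C + R·V̇ + PEEP.
Vt/C = PIP − R·V̇ − PEEP = 15.5 − 6.9×1.0167 − 3 = 15.5 − 7.015 − 3 = 5.485 cmH2O.
C = Vt / 5.485 = 460 / 5.485 = 83.865 mL/cmH2O.

83.9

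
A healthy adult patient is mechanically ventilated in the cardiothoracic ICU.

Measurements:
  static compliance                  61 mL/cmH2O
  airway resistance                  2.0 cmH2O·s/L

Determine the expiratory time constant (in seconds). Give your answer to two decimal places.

0.12

τ = R × C = 2.0 × 61 mL/cmH2O = 2.0 × 0.061 L/cmH2O = 0.122 s.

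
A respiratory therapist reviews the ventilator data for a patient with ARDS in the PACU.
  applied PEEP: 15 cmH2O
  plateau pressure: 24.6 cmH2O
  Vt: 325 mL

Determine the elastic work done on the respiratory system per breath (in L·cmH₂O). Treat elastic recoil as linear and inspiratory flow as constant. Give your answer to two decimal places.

1.56

Elastic work ≈ ½ × (Pplat − PEEP) × Vt = 0.5 × (24.6 − 15) × 0.325 L = 0.5 × 9.6 × 0.325 = 1.56 L·cmH2O.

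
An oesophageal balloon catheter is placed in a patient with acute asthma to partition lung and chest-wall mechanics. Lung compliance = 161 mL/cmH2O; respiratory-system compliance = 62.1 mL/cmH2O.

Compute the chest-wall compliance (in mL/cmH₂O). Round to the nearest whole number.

1/Ccw = 1/Crs − 1/CL.
1/Ccw = 1/62.1 − 1/161 = 0.009892.
Ccw = 101.09 mL/cmH2O.

101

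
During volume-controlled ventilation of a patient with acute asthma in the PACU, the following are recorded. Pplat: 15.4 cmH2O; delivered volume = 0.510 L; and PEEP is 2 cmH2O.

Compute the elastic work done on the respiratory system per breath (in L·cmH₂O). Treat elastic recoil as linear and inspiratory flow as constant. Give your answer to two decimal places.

3.42

Elastic work ≈ ½ × (Pplat − PEEP) × Vt = 0.5 × (15.4 − 2) × 0.510 L = 0.5 × 13.4 × 0.510 = 3.417 L·cmH2O.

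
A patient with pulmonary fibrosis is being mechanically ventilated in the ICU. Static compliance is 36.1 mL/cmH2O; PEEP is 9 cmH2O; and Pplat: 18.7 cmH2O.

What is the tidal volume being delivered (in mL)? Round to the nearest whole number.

Vt = Cstat × (Pplat − PEEP) = 36.1 × (18.7 − 9) = 36.1 × 9.7 = 350.17 mL.

350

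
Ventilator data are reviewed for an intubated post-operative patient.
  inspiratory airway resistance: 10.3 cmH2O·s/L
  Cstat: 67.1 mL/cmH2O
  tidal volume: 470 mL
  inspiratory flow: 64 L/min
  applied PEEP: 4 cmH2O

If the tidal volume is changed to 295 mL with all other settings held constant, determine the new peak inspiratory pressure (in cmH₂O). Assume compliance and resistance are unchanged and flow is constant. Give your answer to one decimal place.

Flow: 64 L/min ÷ 60 = 1.0667 L/s.
PIP = Vt/C + R·V̇ + PEEP (constant-flow equation of motion).
Only the elastic term changes: ΔPIP = ΔVt / C = (295 − 470) / 67.1 = -2.608 cmH2O.
Original PIP = 470/67.1 + 10.3×1.0667 + 4 = 21.991 cmH2O; new PIP = 21.991 + (-2.608) = 19.383 cmH2O.

19.4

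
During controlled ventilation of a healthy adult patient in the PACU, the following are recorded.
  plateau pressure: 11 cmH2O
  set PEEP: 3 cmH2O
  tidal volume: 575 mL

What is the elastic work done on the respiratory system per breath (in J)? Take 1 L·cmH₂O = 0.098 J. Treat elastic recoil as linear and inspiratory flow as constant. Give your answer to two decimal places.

Elastic work ≈ ½ × (Pplat − PEEP) × Vt = 0.5 × (11 − 3) × 0.575 L = 0.5 × 8.0 × 0.575 = 2.3 L·cmH2O.
× 0.098 J/(L·cmH2O) → 0.2254 J.

0.23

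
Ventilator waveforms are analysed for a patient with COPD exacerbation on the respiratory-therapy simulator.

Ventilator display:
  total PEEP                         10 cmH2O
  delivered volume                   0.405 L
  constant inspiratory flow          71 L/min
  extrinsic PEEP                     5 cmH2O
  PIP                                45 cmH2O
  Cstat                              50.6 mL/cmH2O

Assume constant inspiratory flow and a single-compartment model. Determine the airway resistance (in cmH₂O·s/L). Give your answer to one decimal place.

Flow: 71 L/min ÷ 60 = 1.1833 L/s.
Total PEEP = 10 cmH2O (set 5 + intrinsic 5); this is the baseline alveolar pressure.
Equation of motion (constant flow): PIP = Vt/C + R·V̇ + PEEP.
R·V̇ = PIP − Vt/C − PEEP = 45 − 405/50.6 − 10 = 45 − 8.004 − 10 = 26.996 cmH2O.
R = 26.996 / 1.1833 = 22.814 cmH2O·s/L.

22.8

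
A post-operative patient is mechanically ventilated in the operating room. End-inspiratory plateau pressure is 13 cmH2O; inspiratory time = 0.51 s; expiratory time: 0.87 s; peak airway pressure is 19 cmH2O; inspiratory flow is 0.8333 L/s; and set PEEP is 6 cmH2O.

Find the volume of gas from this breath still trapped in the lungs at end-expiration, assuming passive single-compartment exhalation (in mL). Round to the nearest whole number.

58

Vt = flow × Ti = 0.8333 L/s × 0.51 s × 1000 mL/L = 424.98 mL.
R = (PIP − Pplat)/V̇ = (19 − 13) / 0.8333 = 6.0/0.8333 = 7.2 cmH2O·s/L.
C = Vt/(Pplat − PEEP) = 424.98 / (13 − 6) = 424.98/7.0 = 60.711 mL/cmH2O.
τ = R × C = 7.2 × 0.06071 L/cmH2O = 0.4371 s.
Fraction remaining = e^(−Te/τ) = e^(−0.87/0.4371) = 0.1366.
Trapped volume = 424.98 × 0.1366 = 58.052 mL.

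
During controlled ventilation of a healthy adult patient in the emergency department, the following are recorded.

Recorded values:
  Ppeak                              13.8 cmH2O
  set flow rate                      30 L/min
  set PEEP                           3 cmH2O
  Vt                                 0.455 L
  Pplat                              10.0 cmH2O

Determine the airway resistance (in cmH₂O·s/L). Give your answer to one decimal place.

7.6

Flow: 30 L/min ÷ 60 = 0.5 L/s.
Raw = (PIP − Pplat) / flow = (13.8 − 10.0) / 0.5 = 3.8 / 0.5 = 7.6 cmH2O·s/L.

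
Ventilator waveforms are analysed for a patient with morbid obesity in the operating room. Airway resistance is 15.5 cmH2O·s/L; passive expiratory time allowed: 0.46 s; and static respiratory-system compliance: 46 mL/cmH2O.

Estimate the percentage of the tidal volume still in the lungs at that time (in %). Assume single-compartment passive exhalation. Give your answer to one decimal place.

52.5

τ = R × C = 15.5 × 46 mL/cmH2O = 15.5 × 0.046 L/cmH2O = 0.713 s.
Passive exhalation: V(t)/V₀ = e^(−t/τ) = e^(−0.46/0.713) = 0.5246.
Fraction remaining = 0.5246 → 52.46%.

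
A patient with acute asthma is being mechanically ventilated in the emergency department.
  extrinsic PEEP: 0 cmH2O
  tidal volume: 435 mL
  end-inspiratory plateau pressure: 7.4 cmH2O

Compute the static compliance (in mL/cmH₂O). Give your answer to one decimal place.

58.8

Cstat = Vt / (Pplat − PEEP) = 435 / (7.4 − 0) = 435 / 7.4 = 58.784 mL/cmH2O.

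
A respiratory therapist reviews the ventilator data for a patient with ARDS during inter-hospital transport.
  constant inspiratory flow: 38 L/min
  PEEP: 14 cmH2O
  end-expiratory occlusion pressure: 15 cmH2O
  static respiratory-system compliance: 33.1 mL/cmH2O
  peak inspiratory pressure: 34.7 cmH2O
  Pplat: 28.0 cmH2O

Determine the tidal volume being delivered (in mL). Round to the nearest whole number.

End-expiratory occlusion gives total PEEP = 15 cmH2O (intrinsic PEEP = 15 − 14 = 1). Use total PEEP for the elastic gradient.
Vt = Cstat × (Pplat − PEEPtotal) = 33.1 × (28.0 − 15) = 33.1 × 13.0 = 430.3 mL.

430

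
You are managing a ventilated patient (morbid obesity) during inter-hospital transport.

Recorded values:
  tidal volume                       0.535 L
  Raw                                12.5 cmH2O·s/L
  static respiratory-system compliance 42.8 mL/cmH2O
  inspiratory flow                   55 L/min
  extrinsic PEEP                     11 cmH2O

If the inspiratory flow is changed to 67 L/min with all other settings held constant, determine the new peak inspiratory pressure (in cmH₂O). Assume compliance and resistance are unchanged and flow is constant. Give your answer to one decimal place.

Flow: 55 L/min ÷ 60 = 0.9167 L/s.
New flow: 67 L/min ÷ 60 = 1.1167 L/s.
PIP = Vt/C + R·V̇ + PEEP (constant-flow equation of motion).
Only the resistive term changes: ΔPIP = R × ΔV̇ = 12.5 × (1.1167 − 0.9167) = 12.5 × 0.2 = 2.5 cmH2O.
Original PIP = 535/42.8 + 12.5×0.9167 + 11 = 34.959 cmH2O; new PIP = 34.959 + (2.5) = 37.459 cmH2O.

37.5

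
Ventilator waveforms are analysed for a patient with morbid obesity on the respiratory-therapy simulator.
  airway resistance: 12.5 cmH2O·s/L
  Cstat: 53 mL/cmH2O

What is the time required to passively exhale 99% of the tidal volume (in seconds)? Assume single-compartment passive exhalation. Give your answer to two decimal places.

3.05

τ = R × C = 12.5 × 53 mL/cmH2O = 12.5 × 0.053 L/cmH2O = 0.6625 s.
Exhaled fraction f = 1 − e^(−t/τ) → t = −τ·ln(1 − f) = −0.6625·ln(0.01) = 3.051 s.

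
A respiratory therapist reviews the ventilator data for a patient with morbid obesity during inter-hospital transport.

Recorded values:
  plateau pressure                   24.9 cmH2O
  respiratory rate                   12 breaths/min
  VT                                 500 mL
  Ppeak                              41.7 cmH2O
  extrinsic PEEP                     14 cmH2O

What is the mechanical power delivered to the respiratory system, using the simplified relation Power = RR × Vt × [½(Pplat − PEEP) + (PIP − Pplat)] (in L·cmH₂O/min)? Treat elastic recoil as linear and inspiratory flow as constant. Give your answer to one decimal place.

133.5

Per-breath work = Vt × [½(Pplat−PEEP) + (PIP−Pplat)] = 0.500 × [0.5×10.9 + 16.8] = 0.500 × 22.25 = 11.125 L·cmH2O.
Power = 12 × 11.125 = 133.5 L·cmH2O/min.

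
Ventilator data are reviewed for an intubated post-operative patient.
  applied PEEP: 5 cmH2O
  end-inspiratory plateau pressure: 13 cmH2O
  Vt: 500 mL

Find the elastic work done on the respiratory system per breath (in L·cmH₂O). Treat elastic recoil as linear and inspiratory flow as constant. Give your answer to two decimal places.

Elastic work ≈ ½ × (Pplat − PEEP) × Vt = 0.5 × (13 − 5) × 0.500 L = 0.5 × 8.0 × 0.500 = 2.0 L·cmH2O.

2.00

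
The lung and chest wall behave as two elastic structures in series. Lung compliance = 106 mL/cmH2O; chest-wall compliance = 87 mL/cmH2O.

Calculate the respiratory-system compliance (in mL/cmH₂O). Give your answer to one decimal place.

47.8

Lung and chest wall are elastances in series: 1/Crs = 1/CL + 1/Ccw.
1/Crs = 1/106 + 1/87 = 0.02093.
Crs = 47.778 mL/cmH2O.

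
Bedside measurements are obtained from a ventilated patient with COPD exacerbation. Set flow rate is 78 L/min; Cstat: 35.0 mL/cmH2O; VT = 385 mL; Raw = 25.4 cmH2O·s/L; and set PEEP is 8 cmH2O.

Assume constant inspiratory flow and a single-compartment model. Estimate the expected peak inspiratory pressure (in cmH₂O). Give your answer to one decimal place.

52.0

Flow: 78 L/min ÷ 60 = 1.3 L/s.
Equation of motion (constant flow): PIP = Vt/C + R·V̇ + PEEP.
PIP = 385/35.0 + 25.4×1.3 + 8 = 11.0 + 33.02 + 8 = 52.02 cmH2O.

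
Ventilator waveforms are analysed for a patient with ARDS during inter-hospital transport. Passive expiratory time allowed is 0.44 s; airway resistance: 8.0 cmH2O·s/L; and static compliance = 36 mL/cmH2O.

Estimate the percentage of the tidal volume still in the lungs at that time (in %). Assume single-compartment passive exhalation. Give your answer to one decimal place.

21.7

τ = R × C = 8.0 × 36 mL/cmH2O = 8.0 × 0.036 L/cmH2O = 0.288 s.
Passive exhalation: V(t)/V₀ = e^(−t/τ) = e^(−0.44/0.288) = 0.217.
Fraction remaining = 0.217 → 21.7%.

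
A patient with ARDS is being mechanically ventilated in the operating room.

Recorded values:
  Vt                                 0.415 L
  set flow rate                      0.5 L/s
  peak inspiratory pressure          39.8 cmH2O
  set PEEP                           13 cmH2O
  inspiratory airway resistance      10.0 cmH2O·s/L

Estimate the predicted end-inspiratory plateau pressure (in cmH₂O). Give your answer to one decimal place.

Pplat = PIP − Raw × flow = 39.8 − 10.0 × 0.5 = 39.8 − 5.0 = 34.8 cmH2O.

34.8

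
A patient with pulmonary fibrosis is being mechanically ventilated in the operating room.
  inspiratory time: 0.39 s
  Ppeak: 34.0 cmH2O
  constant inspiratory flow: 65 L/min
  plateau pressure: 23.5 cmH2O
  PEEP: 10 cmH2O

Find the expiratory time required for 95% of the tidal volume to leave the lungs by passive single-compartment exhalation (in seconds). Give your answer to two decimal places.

0.91

Flow: 65 L/min ÷ 60 = 1.0833 L/s.
Vt = flow × Ti = 1.0833 L/s × 0.39 s × 1000 mL/L = 422.49 mL.
R = (PIP − Pplat)/V̇ = (34.0 − 23.5) / 1.0833 = 10.5/1.0833 = 9.693 cmH2O·s/L.
C = Vt/(Pplat − PEEP) = 422.49 / (23.5 − 10) = 422.49/13.5 = 31.296 mL/cmH2O.
τ = R × C = 9.693 × 0.0313 L/cmH2O = 0.3034 s.
t = −τ·ln(1 − 0.95) = −0.3034·ln(0.05) = 0.9089 s.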